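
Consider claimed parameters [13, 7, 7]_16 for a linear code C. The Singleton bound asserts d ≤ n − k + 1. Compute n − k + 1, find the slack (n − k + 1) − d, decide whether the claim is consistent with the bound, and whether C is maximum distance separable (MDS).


Singleton RHS = n − k + 1 = 7, slack = 0, bound satisfied, MDS.

Singleton bound: d ≤ n − k + 1.
Here n = 13, k = 7, so n − k + 1 = 7.
Given d = 7, check d ≤ 7: YES.
Slack = (n − k + 1) − d = 0.
The code is MDS (slack = 0).
Description: the claimed parameters are [13, 7, 7]_16; such a code would be MDS (meets Singleton bound).


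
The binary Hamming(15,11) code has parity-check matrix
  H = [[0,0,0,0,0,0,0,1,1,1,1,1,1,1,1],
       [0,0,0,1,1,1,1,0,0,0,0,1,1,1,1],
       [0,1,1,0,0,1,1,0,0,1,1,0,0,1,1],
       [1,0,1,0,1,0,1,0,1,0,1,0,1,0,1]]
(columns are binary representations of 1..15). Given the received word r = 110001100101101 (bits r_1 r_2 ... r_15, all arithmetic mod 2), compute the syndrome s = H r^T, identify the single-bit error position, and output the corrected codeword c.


s = (0, 1, 1, 0)^T, error position = 6, corrected codeword c = 110000100101101

Compute s = H r^T mod 2 one row at a time:
  s_1 = 0 + 0 + 1 + 0 + 1 + 1 + 0 + 1 = 4 ≡ 0 (mod 2).
  s_2 = 0 + 0 + 1 + 1 + 1 + 1 + 0 + 1 = 5 ≡ 1 (mod 2).
  s_3 = 1 + 0 + 1 + 1 + 1 + 0 + 0 + 1 = 5 ≡ 1 (mod 2).
  s_4 = 1 + 0 + 0 + 1 + 0 + 0 + 1 + 1 = 4 ≡ 0 (mod 2).
s = (0, 1, 1, 0)^T — this equals column 6 of H (binary 0110), so error is at position 6.
Correct: flip bit 6 of r = 110001100101101 to get c = 110000100101101.


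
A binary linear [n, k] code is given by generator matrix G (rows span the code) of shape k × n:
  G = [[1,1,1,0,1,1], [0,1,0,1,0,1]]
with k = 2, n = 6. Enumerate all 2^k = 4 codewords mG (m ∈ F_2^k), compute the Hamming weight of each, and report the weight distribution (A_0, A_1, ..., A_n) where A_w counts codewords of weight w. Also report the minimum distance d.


Weight distribution: A_0 = 1, A_3 = 1, A_4 = 1, A_5 = 1. Minimum distance d = 3.

Enumerate all 2^2 = 4 messages m ∈ F_2^2.
For each, compute codeword c = mG in F_2^6, then tally its weight.
  m = 00 → c = 000000, weight = 0.
  m = 10 → c = 111011, weight = 5.
  m = 01 → c = 010101, weight = 3.
  m = 11 → c = 101110, weight = 4.
Tally weights:
  weight 0: 1 codewords.
  weight 3: 1 codewords.
  weight 4: 1 codewords.
  weight 5: 1 codewords.
Minimum distance d = smallest w > 0 with A_w > 0 = 3.
Sanity: Σ A_w = 4 = 2^2 = 4 ✓.


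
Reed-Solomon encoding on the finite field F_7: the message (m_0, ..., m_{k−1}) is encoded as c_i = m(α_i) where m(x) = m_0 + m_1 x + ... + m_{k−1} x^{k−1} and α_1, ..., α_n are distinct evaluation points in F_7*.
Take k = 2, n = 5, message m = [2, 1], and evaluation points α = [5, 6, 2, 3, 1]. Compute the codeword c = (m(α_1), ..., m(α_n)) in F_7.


c = [0, 1, 4, 5, 3]

Message polynomial: m(x) = 2 + 1·x (mod 7).
For each evaluation point α_i, compute m(α_i) mod 7:
  α_1 = 5: Horner steps 1 → 0, so m(5) = 0.
  α_2 = 6: Horner steps 1 → 1, so m(6) = 1.
  α_3 = 2: Horner steps 1 → 4, so m(2) = 4.
  α_4 = 3: Horner steps 1 → 5, so m(3) = 5.
  α_5 = 1: Horner steps 1 → 3, so m(1) = 3.
Codeword c = [0, 1, 4, 5, 3] ∈ F_7^5.


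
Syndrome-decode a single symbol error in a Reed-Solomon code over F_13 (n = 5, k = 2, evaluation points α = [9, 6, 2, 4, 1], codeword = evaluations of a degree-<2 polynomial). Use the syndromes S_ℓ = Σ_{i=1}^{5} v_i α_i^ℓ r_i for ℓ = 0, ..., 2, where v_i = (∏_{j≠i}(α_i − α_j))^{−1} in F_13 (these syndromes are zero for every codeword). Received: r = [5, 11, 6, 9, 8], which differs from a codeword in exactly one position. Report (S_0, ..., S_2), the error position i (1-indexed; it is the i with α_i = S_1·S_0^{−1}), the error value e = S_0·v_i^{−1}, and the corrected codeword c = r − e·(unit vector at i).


S = (9, 10, 1), error at position 4, error magnitude e = 7, c = [5, 11, 6, 2, 8].

Step 1: column multipliers v_i = (∏_{j≠i}(α_i − α_j))^{−1} mod 13.
  i = 1 (α = 9): (9−6)(9−2)(9−4)(9−1) = 3·7·5·8 = 840 ≡ 8, so v_1 = 8^{−1} = 5 (mod 13).
  i = 2 (α = 6): (6−9)(6−2)(6−4)(6−1) = (−3)·4·2·5 = −120 ≡ 10, so v_2 = 10^{−1} = 4 (mod 13).
  i = 3 (α = 2): (2−9)(2−6)(2−4)(2−1) = (−7)·(−4)·(−2)·1 = −56 ≡ 9, so v_3 = 9^{−1} = 3 (mod 13).
  i = 4 (α = 4): (4−9)(4−6)(4−2)(4−1) = (−5)·(−2)·2·3 = 60 ≡ 8, so v_4 = 8^{−1} = 5 (mod 13).
  i = 5 (α = 1): (1−9)(1−6)(1−2)(1−4) = (−8)·(−5)·(−1)·(−3) = 120 ≡ 3, so v_5 = 3^{−1} = 9 (mod 13).
  v = [5, 4, 3, 5, 9].
Step 2: syndromes of r = [5, 11, 6, 9, 8] (all sums mod 13).
  S_0 = Σ v_i r_i = 5·5 + 4·11 + 3·6 + 5·9 + 9·8 = 204 ≡ 9.
  S_1 = Σ v_i α_i r_i = 5·9·5 + 4·6·11 + 3·2·6 + 5·4·9 + 9·1·8 = 777 ≡ 10.
  α_i^2 mod 13 = [3, 10, 4, 3, 1].
  S_2 = Σ v_i α_i^2 r_i = 5·3·5 + 4·10·11 + 3·4·6 + 5·3·9 + 9·1·8 = 794 ≡ 1.
  S = (9, 10, 1) ≠ 0, so r is not a codeword (an error is present).
Step 3: locate the error. For a single error e at position i, S_ℓ = v_i·e·α_i^ℓ, so α_err = S_1/S_0.
  S_0^{−1} = 9^{−1} = 3 (mod 13), so α_err = 10·3 = 30 ≡ 4 = α_4. Error position i = 4.
  Consistency check: S_2/S_1 = 1·4 = 4 ≡ 4 = α_err ✓ (single-error assumption holds).
Step 4: error magnitude e = S_0/v_4 = S_0·∏_{j≠4}(α_4 − α_j) = 9·8 = 72 ≡ 7 (mod 13).
Step 5: correct position 4: c_4 = r_4 − e = 9 − 7 ≡ 2 (mod 13). Hence c = [5, 11, 6, 2, 8].
  Check: interpolating c through the α_i gives m(x) = 10 + 11·x (degree < 2) with m(α_i) = c_i for every i, so c is indeed a codeword.


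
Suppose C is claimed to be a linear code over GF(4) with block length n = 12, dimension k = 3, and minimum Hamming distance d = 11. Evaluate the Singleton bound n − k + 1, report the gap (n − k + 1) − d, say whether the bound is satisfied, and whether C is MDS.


Singleton RHS = n − k + 1 = 10, slack = -1, bound violated (no such code; not MDS).

Singleton bound: d ≤ n − k + 1.
Here n = 12, k = 3, so n − k + 1 = 10.
Given d = 11, check d ≤ 10: NO.
Slack = (n − k + 1) − d = -1.
The slack is negative: d = 11 exceeds n − k + 1 = 10 by 1, so the Singleton bound is violated and no linear [12, 3, 11]_4 code can exist. In particular it is not MDS (MDS requires d = n − k + 1 exactly).
Description: the claimed parameters are [12, 3, 11]_4; such a code would be impossible (violates the Singleton bound).


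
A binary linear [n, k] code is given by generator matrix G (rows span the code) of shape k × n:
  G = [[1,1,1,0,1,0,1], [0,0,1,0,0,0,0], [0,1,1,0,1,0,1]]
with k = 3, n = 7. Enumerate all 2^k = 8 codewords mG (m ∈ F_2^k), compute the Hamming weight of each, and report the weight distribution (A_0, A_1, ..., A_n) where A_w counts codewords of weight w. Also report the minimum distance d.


Weight distribution: A_0 = 1, A_1 = 2, A_2 = 1, A_3 = 1, A_4 = 2, A_5 = 1. Minimum distance d = 1.

Enumerate all 2^3 = 8 messages m ∈ F_2^3.
For each, compute codeword c = mG in F_2^7, then tally its weight.
  m = 000 → c = 0000000, weight = 0.
  m = 100 → c = 1110101, weight = 5.
  m = 010 → c = 0010000, weight = 1.
  m = 110 → c = 1100101, weight = 4.
  m = 001 → c = 0110101, weight = 4.
  m = 101 → c = 1000000, weight = 1.
  m = 011 → c = 0100101, weight = 3.
  m = 111 → c = 1010000, weight = 2.
Tally weights:
  weight 0: 1 codewords.
  weight 1: 2 codewords.
  weight 2: 1 codewords.
  weight 3: 1 codewords.
  weight 4: 2 codewords.
  weight 5: 1 codewords.
Minimum distance d = smallest w > 0 with A_w > 0 = 1.
Sanity: Σ A_w = 8 = 2^3 = 8 ✓.


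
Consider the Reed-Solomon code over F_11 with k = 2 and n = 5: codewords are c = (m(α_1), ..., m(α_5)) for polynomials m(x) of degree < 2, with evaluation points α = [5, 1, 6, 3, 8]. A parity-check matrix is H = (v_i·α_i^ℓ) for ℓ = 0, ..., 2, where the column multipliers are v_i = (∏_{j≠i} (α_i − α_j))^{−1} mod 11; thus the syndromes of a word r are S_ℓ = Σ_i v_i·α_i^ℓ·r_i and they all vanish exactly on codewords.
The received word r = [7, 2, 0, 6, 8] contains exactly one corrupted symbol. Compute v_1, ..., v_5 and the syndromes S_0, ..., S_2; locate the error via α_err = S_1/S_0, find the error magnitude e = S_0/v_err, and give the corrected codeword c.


S = (3, 9, 5), error at position 4, error magnitude e = 7, c = [7, 2, 0, 10, 8].

Step 1: column multipliers v_i = (∏_{j≠i}(α_i − α_j))^{−1} mod 11.
  i = 1 (α = 5): (5−1)(5−6)(5−3)(5−8) = 4·(−1)·2·(−3) = 24 ≡ 2, so v_1 = 2^{−1} = 6 (mod 11).
  i = 2 (α = 1): (1−5)(1−6)(1−3)(1−8) = (−4)·(−5)·(−2)·(−7) = 280 ≡ 5, so v_2 = 5^{−1} = 9 (mod 11).
  i = 3 (α = 6): (6−5)(6−1)(6−3)(6−8) = 1·5·3·(−2) = −30 ≡ 3, so v_3 = 3^{−1} = 4 (mod 11).
  i = 4 (α = 3): (3−5)(3−1)(3−6)(3−8) = (−2)·2·(−3)·(−5) = −60 ≡ 6, so v_4 = 6^{−1} = 2 (mod 11).
  i = 5 (α = 8): (8−5)(8−1)(8−6)(8−3) = 3·7·2·5 = 210 ≡ 1, so v_5 = 1^{−1} = 1 (mod 11).
  v = [6, 9, 4, 2, 1].
Step 2: syndromes of r = [7, 2, 0, 6, 8] (all sums mod 11).
  S_0 = Σ v_i r_i = 6·7 + 9·2 + 4·0 + 2·6 + 1·8 = 80 ≡ 3.
  S_1 = Σ v_i α_i r_i = 6·5·7 + 9·1·2 + 4·6·0 + 2·3·6 + 1·8·8 = 328 ≡ 9.
  α_i^2 mod 11 = [3, 1, 3, 9, 9].
  S_2 = Σ v_i α_i^2 r_i = 6·3·7 + 9·1·2 + 4·3·0 + 2·9·6 + 1·9·8 = 324 ≡ 5.
  S = (3, 9, 5) ≠ 0, so r is not a codeword (an error is present).
Step 3: locate the error. For a single error e at position i, S_ℓ = v_i·e·α_i^ℓ, so α_err = S_1/S_0.
  S_0^{−1} = 3^{−1} = 4 (mod 11), so α_err = 9·4 = 36 ≡ 3 = α_4. Error position i = 4.
  Consistency check: S_2/S_1 = 5·5 = 25 ≡ 3 = α_err ✓ (single-error assumption holds).
Step 4: error magnitude e = S_0/v_4 = S_0·∏_{j≠4}(α_4 − α_j) = 3·6 = 18 ≡ 7 (mod 11).
Step 5: correct position 4: c_4 = r_4 − e = 6 − 7 ≡ 10 (mod 11). Hence c = [7, 2, 0, 10, 8].
  Check: interpolating c through the α_i gives m(x) = 9 + 4·x (degree < 2) with m(α_i) = c_i for every i, so c is indeed a codeword.


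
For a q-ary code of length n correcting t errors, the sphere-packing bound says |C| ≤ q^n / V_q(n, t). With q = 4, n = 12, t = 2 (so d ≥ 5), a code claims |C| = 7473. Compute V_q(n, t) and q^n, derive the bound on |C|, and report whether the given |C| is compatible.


V_q(n, t) = 631, q^n = 16777216, Hamming bound = 26588, |C| = 7473 ≤ bound (satisfied).

Step 1: Compute V_q(n, t) = Σ_{j=0}^2 C(n, j) (q−1)^j.
  j = 0: C(12,0)·(3)^0 = 1·1 = 1.
  j = 1: C(12,1)·(3)^1 = 12·3 = 36.
  j = 2: C(12,2)·(3)^2 = 66·9 = 594.
  V_q(n, t) = 1 + 36 + 594 = 631.
Step 2: q^n = 4^12 = 16777216.
Step 3: Hamming bound ⌊q^n / V_q(n,t)⌋ = ⌊16777216/631⌋ = 26588.
Step 4: Compare |C| = 7473 to 26588: satisfied.
The claimed |C| lies below the Hamming bound.


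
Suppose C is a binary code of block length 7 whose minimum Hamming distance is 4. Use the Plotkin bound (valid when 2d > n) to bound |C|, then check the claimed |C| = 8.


Plotkin bound M ≤ 8; given |C| = 8 ≤ bound (satisfied).

Check applicability: 2d = 8, n = 7.
2d − n = 1 > 0, so Plotkin applies.
Compute d/(2d−n) = 4/1 ≈ 4.0000.
⌊d/(2d−n)⌋ = 4.
Plotkin bound: M ≤ 2·4 = 8.
Given |C| = 8, check: satisfied.
This |C| is at the Plotkin bound.


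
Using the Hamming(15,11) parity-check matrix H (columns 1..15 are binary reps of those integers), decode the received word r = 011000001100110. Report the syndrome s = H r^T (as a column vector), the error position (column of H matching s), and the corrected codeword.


s = (0, 0, 0, 1)^T, error position = 1, corrected codeword c = 111000001100110

Compute s = H r^T mod 2 one row at a time:
  s_1 = 0 + 1 + 1 + 0 + 0 + 1 + 1 + 0 = 4 ≡ 0 (mod 2).
  s_2 = 0 + 0 + 0 + 0 + 0 + 1 + 1 + 0 = 2 ≡ 0 (mod 2).
  s_3 = 1 + 1 + 0 + 0 + 1 + 0 + 1 + 0 = 4 ≡ 0 (mod 2).
  s_4 = 0 + 1 + 0 + 0 + 1 + 0 + 1 + 0 = 3 ≡ 1 (mod 2).
s = (0, 0, 0, 1)^T — this equals column 1 of H (binary 0001), so error is at position 1.
Correct: flip bit 1 of r = 011000001100110 to get c = 111000001100110.


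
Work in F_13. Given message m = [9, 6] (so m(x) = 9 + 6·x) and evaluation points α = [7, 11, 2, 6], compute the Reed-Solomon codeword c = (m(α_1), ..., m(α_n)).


c = [12, 10, 8, 6]

Message polynomial: m(x) = 9 + 6·x (mod 13).
For each evaluation point α_i, compute m(α_i) mod 13:
  α_1 = 7: Horner steps 6 → 12, so m(7) = 12.
  α_2 = 11: Horner steps 6 → 10, so m(11) = 10.
  α_3 = 2: Horner steps 6 → 8, so m(2) = 8.
  α_4 = 6: Horner steps 6 → 6, so m(6) = 6.
Codeword c = [12, 10, 8, 6] ∈ F_13^4.


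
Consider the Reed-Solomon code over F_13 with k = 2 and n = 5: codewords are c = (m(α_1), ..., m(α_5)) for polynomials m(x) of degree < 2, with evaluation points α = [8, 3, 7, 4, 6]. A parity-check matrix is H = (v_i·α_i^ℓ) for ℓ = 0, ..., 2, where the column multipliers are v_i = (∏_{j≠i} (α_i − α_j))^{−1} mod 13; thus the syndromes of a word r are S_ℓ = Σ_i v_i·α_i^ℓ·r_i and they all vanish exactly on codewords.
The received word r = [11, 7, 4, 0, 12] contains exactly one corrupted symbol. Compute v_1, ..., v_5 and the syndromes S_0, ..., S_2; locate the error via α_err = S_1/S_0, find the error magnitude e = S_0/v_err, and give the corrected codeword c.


S = (12, 6, 3), error at position 3, error magnitude e = 12, c = [11, 7, 5, 0, 12].

Step 1: column multipliers v_i = (∏_{j≠i}(α_i − α_j))^{−1} mod 13.
  i = 1 (α = 8): (8−3)(8−7)(8−4)(8−6) = 5·1·4·2 = 40 ≡ 1, so v_1 = 1^{−1} = 1 (mod 13).
  i = 2 (α = 3): (3−8)(3−7)(3−4)(3−6) = (−5)·(−4)·(−1)·(−3) = 60 ≡ 8, so v_2 = 8^{−1} = 5 (mod 13).
  i = 3 (α = 7): (7−8)(7−3)(7−4)(7−6) = (−1)·4·3·1 = −12 ≡ 1, so v_3 = 1^{−1} = 1 (mod 13).
  i = 4 (α = 4): (4−8)(4−3)(4−7)(4−6) = (−4)·1·(−3)·(−2) = −24 ≡ 2, so v_4 = 2^{−1} = 7 (mod 13).
  i = 5 (α = 6): (6−8)(6−3)(6−7)(6−4) = (−2)·3·(−1)·2 = 12 ≡ 12, so v_5 = 12^{−1} = 12 (mod 13).
  v = [1, 5, 1, 7, 12].
Step 2: syndromes of r = [11, 7, 4, 0, 12] (all sums mod 13).
  S_0 = Σ v_i r_i = 1·11 + 5·7 + 1·4 + 7·0 + 12·12 = 194 ≡ 12.
  S_1 = Σ v_i α_i r_i = 1·8·11 + 5·3·7 + 1·7·4 + 7·4·0 + 12·6·12 = 1085 ≡ 6.
  α_i^2 mod 13 = [12, 9, 10, 3, 10].
  S_2 = Σ v_i α_i^2 r_i = 1·12·11 + 5·9·7 + 1·10·4 + 7·3·0 + 12·10·12 = 1927 ≡ 3.
  S = (12, 6, 3) ≠ 0, so r is not a codeword (an error is present).
Step 3: locate the error. For a single error e at position i, S_ℓ = v_i·e·α_i^ℓ, so α_err = S_1/S_0.
  S_0^{−1} = 12^{−1} = 12 (mod 13), so α_err = 6·12 = 72 ≡ 7 = α_3. Error position i = 3.
  Consistency check: S_2/S_1 = 3·11 = 33 ≡ 7 = α_err ✓ (single-error assumption holds).
Step 4: error magnitude e = S_0/v_3 = S_0·∏_{j≠3}(α_3 − α_j) = 12·1 = 12 ≡ 12 (mod 13).
Step 5: correct position 3: c_3 = r_3 − e = 4 − 12 ≡ 5 (mod 13). Hence c = [11, 7, 5, 0, 12].
  Check: interpolating c through the α_i gives m(x) = 2 + 6·x (degree < 2) with m(α_i) = c_i for every i, so c is indeed a codeword.


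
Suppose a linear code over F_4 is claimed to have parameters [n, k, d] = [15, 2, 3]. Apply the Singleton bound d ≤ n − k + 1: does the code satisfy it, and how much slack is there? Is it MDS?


Singleton RHS = n − k + 1 = 14, slack = 11, bound satisfied, not MDS.

Singleton bound: d ≤ n − k + 1.
Here n = 15, k = 2, so n − k + 1 = 14.
Given d = 3, check d ≤ 14: YES.
Slack = (n − k + 1) − d = 11.
The code is NOT MDS (slack = 11 > 0).
Description: the claimed parameters are [15, 2, 3]_4; such a code would be non-MDS.


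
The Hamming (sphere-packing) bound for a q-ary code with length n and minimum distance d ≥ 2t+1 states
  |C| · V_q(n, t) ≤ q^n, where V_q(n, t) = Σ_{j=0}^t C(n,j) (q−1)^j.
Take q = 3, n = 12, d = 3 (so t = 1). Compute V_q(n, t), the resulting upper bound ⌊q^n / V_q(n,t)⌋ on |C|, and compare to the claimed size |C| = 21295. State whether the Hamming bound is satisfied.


V_q(n, t) = 25, q^n = 531441, Hamming bound = 21257, |C| = 21295 > bound (violated).

Step 1: Compute V_q(n, t) = Σ_{j=0}^1 C(n, j) (q−1)^j.
  j = 0: C(12,0)·(2)^0 = 1·1 = 1.
  j = 1: C(12,1)·(2)^1 = 12·2 = 24.
  V_q(n, t) = 1 + 24 = 25.
Step 2: q^n = 3^12 = 531441.
Step 3: Hamming bound ⌊q^n / V_q(n,t)⌋ = ⌊531441/25⌋ = 21257.
Step 4: Compare |C| = 21295 to 21257: violated.
The claimed |C| lies above the Hamming bound, so no 3-ary code of length 12 with d ≥ 3 can have 21295 codewords.


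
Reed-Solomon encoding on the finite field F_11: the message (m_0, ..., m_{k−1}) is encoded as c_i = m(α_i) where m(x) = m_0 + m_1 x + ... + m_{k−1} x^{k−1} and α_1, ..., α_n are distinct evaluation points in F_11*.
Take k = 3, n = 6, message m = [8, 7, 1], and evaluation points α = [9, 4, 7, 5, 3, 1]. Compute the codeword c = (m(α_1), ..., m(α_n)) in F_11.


c = [9, 8, 7, 2, 5, 5]

Message polynomial: m(x) = 8 + 7·x + 1·x^2 (mod 11).
For each evaluation point α_i, compute m(α_i) mod 11:
  α_1 = 9: Horner steps 1 → 5 → 9, so m(9) = 9.
  α_2 = 4: Horner steps 1 → 0 → 8, so m(4) = 8.
  α_3 = 7: Horner steps 1 → 3 → 7, so m(7) = 7.
  α_4 = 5: Horner steps 1 → 1 → 2, so m(5) = 2.
  α_5 = 3: Horner steps 1 → 10 → 5, so m(3) = 5.
  α_6 = 1: Horner steps 1 → 8 → 5, so m(1) = 5.
Codeword c = [9, 8, 7, 2, 5, 5] ∈ F_11^6.


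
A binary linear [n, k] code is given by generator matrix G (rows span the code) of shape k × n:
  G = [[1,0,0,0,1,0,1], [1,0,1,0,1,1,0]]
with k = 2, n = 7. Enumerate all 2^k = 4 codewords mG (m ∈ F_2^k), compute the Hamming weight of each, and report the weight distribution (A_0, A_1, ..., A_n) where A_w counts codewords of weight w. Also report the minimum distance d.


Weight distribution: A_0 = 1, A_3 = 2, A_4 = 1. Minimum distance d = 3.

Enumerate all 2^2 = 4 messages m ∈ F_2^2.
For each, compute codeword c = mG in F_2^7, then tally its weight.
  m = 00 → c = 0000000, weight = 0.
  m = 10 → c = 1000101, weight = 3.
  m = 01 → c = 1010110, weight = 4.
  m = 11 → c = 0010011, weight = 3.
Tally weights:
  weight 0: 1 codewords.
  weight 3: 2 codewords.
  weight 4: 1 codewords.
Minimum distance d = smallest w > 0 with A_w > 0 = 3.
Sanity: Σ A_w = 4 = 2^2 = 4 ✓.


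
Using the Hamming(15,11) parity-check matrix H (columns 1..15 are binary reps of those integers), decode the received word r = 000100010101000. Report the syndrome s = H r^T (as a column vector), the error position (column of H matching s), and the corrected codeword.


s = (1, 0, 1, 0)^T, error position = 10, corrected codeword c = 000100010001000

Compute s = H r^T mod 2 one row at a time:
  s_1 = 1 + 0 + 1 + 0 + 1 + 0 + 0 + 0 = 3 ≡ 1 (mod 2).
  s_2 = 1 + 0 + 0 + 0 + 1 + 0 + 0 + 0 = 2 ≡ 0 (mod 2).
  s_3 = 0 + 0 + 0 + 0 + 1 + 0 + 0 + 0 = 1 ≡ 1 (mod 2).
  s_4 = 0 + 0 + 0 + 0 + 0 + 0 + 0 + 0 = 0 ≡ 0 (mod 2).
s = (1, 0, 1, 0)^T — this equals column 10 of H (binary 1010), so error is at position 10.
Correct: flip bit 10 of r = 000100010101000 to get c = 000100010001000.


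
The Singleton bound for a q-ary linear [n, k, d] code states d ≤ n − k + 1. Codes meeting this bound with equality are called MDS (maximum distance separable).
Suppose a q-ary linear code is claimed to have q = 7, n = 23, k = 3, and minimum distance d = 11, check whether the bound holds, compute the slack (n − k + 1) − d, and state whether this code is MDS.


Singleton RHS = n − k + 1 = 21, slack = 10, bound satisfied, not MDS.

Singleton bound: d ≤ n − k + 1.
Here n = 23, k = 3, so n − k + 1 = 21.
Given d = 11, check d ≤ 21: YES.
Slack = (n − k + 1) − d = 10.
The code is NOT MDS (slack = 10 > 0).
Description: the claimed parameters are [23, 3, 11]_7; such a code would be non-MDS.


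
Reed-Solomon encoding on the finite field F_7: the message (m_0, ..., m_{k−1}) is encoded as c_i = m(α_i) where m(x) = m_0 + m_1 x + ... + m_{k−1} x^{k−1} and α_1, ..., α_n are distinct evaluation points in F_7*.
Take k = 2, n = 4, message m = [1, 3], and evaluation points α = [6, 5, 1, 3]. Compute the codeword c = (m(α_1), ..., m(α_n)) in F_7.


c = [5, 2, 4, 3]

Message polynomial: m(x) = 1 + 3·x (mod 7).
For each evaluation point α_i, compute m(α_i) mod 7:
  α_1 = 6: Horner steps 3 → 5, so m(6) = 5.
  α_2 = 5: Horner steps 3 → 2, so m(5) = 2.
  α_3 = 1: Horner steps 3 → 4, so m(1) = 4.
  α_4 = 3: Horner steps 3 → 3, so m(3) = 3.
Codeword c = [5, 2, 4, 3] ∈ F_7^4.


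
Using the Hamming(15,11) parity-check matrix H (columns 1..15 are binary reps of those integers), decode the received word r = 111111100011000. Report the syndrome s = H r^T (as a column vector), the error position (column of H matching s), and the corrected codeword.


s = (0, 1, 1, 1)^T, error position = 7, corrected codeword c = 111111000011000

Compute s = H r^T mod 2 one row at a time:
  s_1 = 0 + 0 + 0 + 1 + 1 + 0 + 0 + 0 = 2 ≡ 0 (mod 2).
  s_2 = 1 + 1 + 1 + 1 + 1 + 0 + 0 + 0 = 5 ≡ 1 (mod 2).
  s_3 = 1 + 1 + 1 + 1 + 0 + 1 + 0 + 0 = 5 ≡ 1 (mod 2).
  s_4 = 1 + 1 + 1 + 1 + 0 + 1 + 0 + 0 = 5 ≡ 1 (mod 2).
s = (0, 1, 1, 1)^T — this equals column 7 of H (binary 0111), so error is at position 7.
Correct: flip bit 7 of r = 111111100011000 to get c = 111111000011000.


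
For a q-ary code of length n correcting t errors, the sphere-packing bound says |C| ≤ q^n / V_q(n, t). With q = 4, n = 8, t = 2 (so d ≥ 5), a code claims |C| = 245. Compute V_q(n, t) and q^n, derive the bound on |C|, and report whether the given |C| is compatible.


V_q(n, t) = 277, q^n = 65536, Hamming bound = 236, |C| = 245 > bound (violated).

Step 1: Compute V_q(n, t) = Σ_{j=0}^2 C(n, j) (q−1)^j.
  j = 0: C(8,0)·(3)^0 = 1·1 = 1.
  j = 1: C(8,1)·(3)^1 = 8·3 = 24.
  j = 2: C(8,2)·(3)^2 = 28·9 = 252.
  V_q(n, t) = 1 + 24 + 252 = 277.
Step 2: q^n = 4^8 = 65536.
Step 3: Hamming bound ⌊q^n / V_q(n,t)⌋ = ⌊65536/277⌋ = 236.
Step 4: Compare |C| = 245 to 236: violated.
The claimed |C| lies above the Hamming bound, so no 4-ary code of length 8 with d ≥ 5 can have 245 codewords.


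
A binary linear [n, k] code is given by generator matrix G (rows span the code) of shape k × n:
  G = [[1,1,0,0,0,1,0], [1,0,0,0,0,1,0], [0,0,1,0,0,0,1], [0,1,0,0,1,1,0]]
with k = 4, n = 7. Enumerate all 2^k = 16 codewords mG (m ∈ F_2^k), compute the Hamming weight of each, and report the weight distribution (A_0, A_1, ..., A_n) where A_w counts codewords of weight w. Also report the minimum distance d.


Weight distribution: A_0 = 1, A_1 = 1, A_2 = 4, A_3 = 4, A_4 = 3, A_5 = 3. Minimum distance d = 1.

Enumerate all 2^4 = 16 messages m ∈ F_2^4.
For each, compute codeword c = mG in F_2^7, then tally its weight.
  m = 0000 → c = 0000000, weight = 0.
  m = 1000 → c = 1100010, weight = 3.
  m = 0100 → c = 1000010, weight = 2.
  m = 1100 → c = 0100000, weight = 1.
  m = 0010 → c = 0010001, weight = 2.
  m = 1010 → c = 1110011, weight = 5.
  m = 0110 → c = 1010011, weight = 4.
  m = 1110 → c = 0110001, weight = 3.
  m = 0001 → c = 0100110, weight = 3.
  m = 1001 → c = 1000100, weight = 2.
  m = 0101 → c = 1100100, weight = 3.
  m = 1101 → c = 0000110, weight = 2.
  m = 0011 → c = 0110111, weight = 5.
  m = 1011 → c = 1010101, weight = 4.
  m = 0111 → c = 1110101, weight = 5.
  m = 1111 → c = 0010111, weight = 4.
Tally weights:
  weight 0: 1 codewords.
  weight 1: 1 codewords.
  weight 2: 4 codewords.
  weight 3: 4 codewords.
  weight 4: 3 codewords.
  weight 5: 3 codewords.
Minimum distance d = smallest w > 0 with A_w > 0 = 1.
Sanity: Σ A_w = 16 = 2^4 = 16 ✓.


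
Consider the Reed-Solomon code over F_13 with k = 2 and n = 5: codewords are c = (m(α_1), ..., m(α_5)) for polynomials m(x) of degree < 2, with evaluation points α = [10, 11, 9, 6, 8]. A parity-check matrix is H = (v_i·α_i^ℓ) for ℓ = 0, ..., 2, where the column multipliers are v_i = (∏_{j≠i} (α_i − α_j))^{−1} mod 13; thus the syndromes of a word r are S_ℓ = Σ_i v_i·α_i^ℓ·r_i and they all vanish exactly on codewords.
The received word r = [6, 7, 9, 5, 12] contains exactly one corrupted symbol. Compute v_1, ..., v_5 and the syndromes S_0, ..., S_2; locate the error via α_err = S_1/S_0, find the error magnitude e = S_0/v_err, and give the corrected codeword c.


S = (1, 11, 4), error at position 2, error magnitude e = 4, c = [6, 3, 9, 5, 12].

Step 1: column multipliers v_i = (∏_{j≠i}(α_i − α_j))^{−1} mod 13.
  i = 1 (α = 10): (10−11)(10−9)(10−6)(10−8) = (−1)·1·4·2 = −8 ≡ 5, so v_1 = 5^{−1} = 8 (mod 13).
  i = 2 (α = 11): (11−10)(11−9)(11−6)(11−8) = 1·2·5·3 = 30 ≡ 4, so v_2 = 4^{−1} = 10 (mod 13).
  i = 3 (α = 9): (9−10)(9−11)(9−6)(9−8) = (−1)·(−2)·3·1 = 6 ≡ 6, so v_3 = 6^{−1} = 11 (mod 13).
  i = 4 (α = 6): (6−10)(6−11)(6−9)(6−8) = (−4)·(−5)·(−3)·(−2) = 120 ≡ 3, so v_4 = 3^{−1} = 9 (mod 13).
  i = 5 (α = 8): (8−10)(8−11)(8−9)(8−6) = (−2)·(−3)·(−1)·2 = −12 ≡ 1, so v_5 = 1^{−1} = 1 (mod 13).
  v = [8, 10, 11, 9, 1].
Step 2: syndromes of r = [6, 7, 9, 5, 12] (all sums mod 13).
  S_0 = Σ v_i r_i = 8·6 + 10·7 + 11·9 + 9·5 + 1·12 = 274 ≡ 1.
  S_1 = Σ v_i α_i r_i = 8·10·6 + 10·11·7 + 11·9·9 + 9·6·5 + 1·8·12 = 2507 ≡ 11.
  α_i^2 mod 13 = [9, 4, 3, 10, 12].
  S_2 = Σ v_i α_i^2 r_i = 8·9·6 + 10·4·7 + 11·3·9 + 9·10·5 + 1·12·12 = 1603 ≡ 4.
  S = (1, 11, 4) ≠ 0, so r is not a codeword (an error is present).
Step 3: locate the error. For a single error e at position i, S_ℓ = v_i·e·α_i^ℓ, so α_err = S_1/S_0.
  S_0^{−1} = 1^{−1} = 1 (mod 13), so α_err = 11·1 = 11 ≡ 11 = α_2. Error position i = 2.
  Consistency check: S_2/S_1 = 4·6 = 24 ≡ 11 = α_err ✓ (single-error assumption holds).
Step 4: error magnitude e = S_0/v_2 = S_0·∏_{j≠2}(α_2 − α_j) = 1·4 = 4 ≡ 4 (mod 13).
Step 5: correct position 2: c_2 = r_2 − e = 7 − 4 ≡ 3 (mod 13). Hence c = [6, 3, 9, 5, 12].
  Check: interpolating c through the α_i gives m(x) = 10 + 10·x (degree < 2) with m(α_i) = c_i for every i, so c is indeed a codeword.


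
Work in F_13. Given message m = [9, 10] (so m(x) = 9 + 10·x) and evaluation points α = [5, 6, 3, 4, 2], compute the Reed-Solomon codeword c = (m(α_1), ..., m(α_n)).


c = [7, 4, 0, 10, 3]

Message polynomial: m(x) = 9 + 10·x (mod 13).
For each evaluation point α_i, compute m(α_i) mod 13:
  α_1 = 5: Horner steps 10 → 7, so m(5) = 7.
  α_2 = 6: Horner steps 10 → 4, so m(6) = 4.
  α_3 = 3: Horner steps 10 → 0, so m(3) = 0.
  α_4 = 4: Horner steps 10 → 10, so m(4) = 10.
  α_5 = 2: Horner steps 10 → 3, so m(2) = 3.
Codeword c = [7, 4, 0, 10, 3] ∈ F_13^5.


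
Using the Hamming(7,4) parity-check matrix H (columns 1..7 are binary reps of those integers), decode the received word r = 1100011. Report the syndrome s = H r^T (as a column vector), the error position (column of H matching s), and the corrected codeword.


s = (0, 1, 0)^T, error position = 2, corrected codeword c = 1000011

Compute s = H r^T mod 2 one row at a time:
  s_1 = 0 + 0 + 1 + 1 = 2 ≡ 0 (mod 2).
  s_2 = 1 + 0 + 1 + 1 = 3 ≡ 1 (mod 2).
  s_3 = 1 + 0 + 0 + 1 = 2 ≡ 0 (mod 2).
s = (0, 1, 0)^T — this equals column 2 of H (binary 010), so error is at position 2.
Correct: flip bit 2 of r = 1100011 to get c = 1000011.


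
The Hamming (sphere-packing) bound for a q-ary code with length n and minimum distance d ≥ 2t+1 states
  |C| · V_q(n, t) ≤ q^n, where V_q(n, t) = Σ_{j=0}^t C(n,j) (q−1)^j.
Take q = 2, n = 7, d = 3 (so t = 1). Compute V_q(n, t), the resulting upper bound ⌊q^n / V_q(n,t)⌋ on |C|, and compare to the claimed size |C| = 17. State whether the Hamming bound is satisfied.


V_q(n, t) = 8, q^n = 128, Hamming bound = 16, |C| = 17 > bound (violated).

Step 1: Compute V_q(n, t) = Σ_{j=0}^1 C(n, j) (q−1)^j.
  j = 0: C(7,0)·(1)^0 = 1·1 = 1.
  j = 1: C(7,1)·(1)^1 = 7·1 = 7.
  V_q(n, t) = 1 + 7 = 8.
Step 2: q^n = 2^7 = 128.
Step 3: Hamming bound ⌊q^n / V_q(n,t)⌋ = ⌊128/8⌋ = 16.
Step 4: Compare |C| = 17 to 16: violated.
The claimed |C| lies above the Hamming bound, so no 2-ary code of length 7 with d ≥ 3 can have 17 codewords.


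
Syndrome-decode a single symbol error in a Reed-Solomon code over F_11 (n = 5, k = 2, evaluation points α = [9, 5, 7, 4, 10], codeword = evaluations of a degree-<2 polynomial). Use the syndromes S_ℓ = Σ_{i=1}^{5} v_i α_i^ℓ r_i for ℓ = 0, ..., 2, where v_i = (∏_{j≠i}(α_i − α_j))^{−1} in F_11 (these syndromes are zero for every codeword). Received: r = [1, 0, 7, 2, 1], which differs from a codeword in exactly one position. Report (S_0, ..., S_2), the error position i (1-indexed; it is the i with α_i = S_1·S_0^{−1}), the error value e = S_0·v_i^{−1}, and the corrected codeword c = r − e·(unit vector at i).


S = (5, 1, 9), error at position 1, error magnitude e = 9, c = [3, 0, 7, 2, 1].

Step 1: column multipliers v_i = (∏_{j≠i}(α_i − α_j))^{−1} mod 11.
  i = 1 (α = 9): (9−5)(9−7)(9−4)(9−10) = 4·2·5·(−1) = −40 ≡ 4, so v_1 = 4^{−1} = 3 (mod 11).
  i = 2 (α = 5): (5−9)(5−7)(5−4)(5−10) = (−4)·(−2)·1·(−5) = −40 ≡ 4, so v_2 = 4^{−1} = 3 (mod 11).
  i = 3 (α = 7): (7−9)(7−5)(7−4)(7−10) = (−2)·2·3·(−3) = 36 ≡ 3, so v_3 = 3^{−1} = 4 (mod 11).
  i = 4 (α = 4): (4−9)(4−5)(4−7)(4−10) = (−5)·(−1)·(−3)·(−6) = 90 ≡ 2, so v_4 = 2^{−1} = 6 (mod 11).
  i = 5 (α = 10): (10−9)(10−5)(10−7)(10−4) = 1·5·3·6 = 90 ≡ 2, so v_5 = 2^{−1} = 6 (mod 11).
  v = [3, 3, 4, 6, 6].
Step 2: syndromes of r = [1, 0, 7, 2, 1] (all sums mod 11).
  S_0 = Σ v_i r_i = 3·1 + 3·0 + 4·7 + 6·2 + 6·1 = 49 ≡ 5.
  S_1 = Σ v_i α_i r_i = 3·9·1 + 3·5·0 + 4·7·7 + 6·4·2 + 6·10·1 = 331 ≡ 1.
  α_i^2 mod 11 = [4, 3, 5, 5, 1].
  S_2 = Σ v_i α_i^2 r_i = 3·4·1 + 3·3·0 + 4·5·7 + 6·5·2 + 6·1·1 = 218 ≡ 9.
  S = (5, 1, 9) ≠ 0, so r is not a codeword (an error is present).
Step 3: locate the error. For a single error e at position i, S_ℓ = v_i·e·α_i^ℓ, so α_err = S_1/S_0.
  S_0^{−1} = 5^{−1} = 9 (mod 11), so α_err = 1·9 = 9 ≡ 9 = α_1. Error position i = 1.
  Consistency check: S_2/S_1 = 9·1 = 9 ≡ 9 = α_err ✓ (single-error assumption holds).
Step 4: error magnitude e = S_0/v_1 = S_0·∏_{j≠1}(α_1 − α_j) = 5·4 = 20 ≡ 9 (mod 11).
Step 5: correct position 1: c_1 = r_1 − e = 1 − 9 ≡ 3 (mod 11). Hence c = [3, 0, 7, 2, 1].
  Check: interpolating c through the α_i gives m(x) = 10 + 9·x (degree < 2) with m(α_i) = c_i for every i, so c is indeed a codeword.


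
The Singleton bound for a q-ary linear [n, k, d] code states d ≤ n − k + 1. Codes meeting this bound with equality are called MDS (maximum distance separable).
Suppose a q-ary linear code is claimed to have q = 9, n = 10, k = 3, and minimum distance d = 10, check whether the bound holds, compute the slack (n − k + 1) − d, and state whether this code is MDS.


Singleton RHS = n − k + 1 = 8, slack = -2, bound violated (no such code; not MDS).

Singleton bound: d ≤ n − k + 1.
Here n = 10, k = 3, so n − k + 1 = 8.
Given d = 10, check d ≤ 8: NO.
Slack = (n − k + 1) − d = -2.
The slack is negative: d = 10 exceeds n − k + 1 = 8 by 2, so the Singleton bound is violated and no linear [10, 3, 10]_9 code can exist. In particular it is not MDS (MDS requires d = n − k + 1 exactly).
Description: the claimed parameters are [10, 3, 10]_9; such a code would be impossible (violates the Singleton bound).


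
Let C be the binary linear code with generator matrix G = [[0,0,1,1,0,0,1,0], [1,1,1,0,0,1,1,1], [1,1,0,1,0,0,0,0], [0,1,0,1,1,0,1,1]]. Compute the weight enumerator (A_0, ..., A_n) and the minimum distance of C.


Weight distribution: A_0 = 1, A_2 = 1, A_3 = 2, A_4 = 5, A_5 = 6, A_6 = 1. Minimum distance d = 2.

Enumerate all 2^4 = 16 messages m ∈ F_2^4.
For each, compute codeword c = mG in F_2^8, then tally its weight.
  m = 0000 → c = 00000000, weight = 0.
  m = 1000 → c = 00110010, weight = 3.
  m = 0100 → c = 11100111, weight = 6.
  m = 1100 → c = 11010101, weight = 5.
  m = 0010 → c = 11010000, weight = 3.
  m = 1010 → c = 11100010, weight = 4.
  m = 0110 → c = 00110111, weight = 5.
  m = 1110 → c = 00000101, weight = 2.
  m = 0001 → c = 01011011, weight = 5.
  m = 1001 → c = 01101001, weight = 4.
  m = 0101 → c = 10111100, weight = 5.
  m = 1101 → c = 10001110, weight = 4.
  m = 0011 → c = 10001011, weight = 4.
  m = 1011 → c = 10111001, weight = 5.
  m = 0111 → c = 01101100, weight = 4.
  m = 1111 → c = 01011110, weight = 5.
Tally weights:
  weight 0: 1 codewords.
  weight 2: 1 codewords.
  weight 3: 2 codewords.
  weight 4: 5 codewords.
  weight 5: 6 codewords.
  weight 6: 1 codewords.
Minimum distance d = smallest w > 0 with A_w > 0 = 2.
Sanity: Σ A_w = 16 = 2^4 = 16 ✓.


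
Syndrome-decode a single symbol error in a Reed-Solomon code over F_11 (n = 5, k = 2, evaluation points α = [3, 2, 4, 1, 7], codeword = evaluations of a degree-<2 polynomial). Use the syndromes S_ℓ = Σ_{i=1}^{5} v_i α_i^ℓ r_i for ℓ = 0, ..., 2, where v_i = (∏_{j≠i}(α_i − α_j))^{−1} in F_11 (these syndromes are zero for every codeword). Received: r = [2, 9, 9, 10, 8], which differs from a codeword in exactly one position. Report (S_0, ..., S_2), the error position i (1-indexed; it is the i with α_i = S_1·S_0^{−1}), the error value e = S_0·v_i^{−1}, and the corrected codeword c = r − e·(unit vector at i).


S = (3, 6, 1), error at position 2, error magnitude e = 3, c = [2, 6, 9, 10, 8].

Step 1: column multipliers v_i = (∏_{j≠i}(α_i − α_j))^{−1} mod 11.
  i = 1 (α = 3): (3−2)(3−4)(3−1)(3−7) = 1·(−1)·2·(−4) = 8 ≡ 8, so v_1 = 8^{−1} = 7 (mod 11).
  i = 2 (α = 2): (2−3)(2−4)(2−1)(2−7) = (−1)·(−2)·1·(−5) = −10 ≡ 1, so v_2 = 1^{−1} = 1 (mod 11).
  i = 3 (α = 4): (4−3)(4−2)(4−1)(4−7) = 1·2·3·(−3) = −18 ≡ 4, so v_3 = 4^{−1} = 3 (mod 11).
  i = 4 (α = 1): (1−3)(1−2)(1−4)(1−7) = (−2)·(−1)·(−3)·(−6) = 36 ≡ 3, so v_4 = 3^{−1} = 4 (mod 11).
  i = 5 (α = 7): (7−3)(7−2)(7−4)(7−1) = 4·5·3·6 = 360 ≡ 8, so v_5 = 8^{−1} = 7 (mod 11).
  v = [7, 1, 3, 4, 7].
Step 2: syndromes of r = [2, 9, 9, 10, 8] (all sums mod 11).
  S_0 = Σ v_i r_i = 7·2 + 1·9 + 3·9 + 4·10 + 7·8 = 146 ≡ 3.
  S_1 = Σ v_i α_i r_i = 7·3·2 + 1·2·9 + 3·4·9 + 4·1·10 + 7·7·8 = 600 ≡ 6.
  α_i^2 mod 11 = [9, 4, 5, 1, 5].
  S_2 = Σ v_i α_i^2 r_i = 7·9·2 + 1·4·9 + 3·5·9 + 4·1·10 + 7·5·8 = 617 ≡ 1.
  S = (3, 6, 1) ≠ 0, so r is not a codeword (an error is present).
Step 3: locate the error. For a single error e at position i, S_ℓ = v_i·e·α_i^ℓ, so α_err = S_1/S_0.
  S_0^{−1} = 3^{−1} = 4 (mod 11), so α_err = 6·4 = 24 ≡ 2 = α_2. Error position i = 2.
  Consistency check: S_2/S_1 = 1·2 = 2 ≡ 2 = α_err ✓ (single-error assumption holds).
Step 4: error magnitude e = S_0/v_2 = S_0·∏_{j≠2}(α_2 − α_j) = 3·1 = 3 ≡ 3 (mod 11).
Step 5: correct position 2: c_2 = r_2 − e = 9 − 3 ≡ 6 (mod 11). Hence c = [2, 6, 9, 10, 8].
  Check: interpolating c through the α_i gives m(x) = 3 + 7·x (degree < 2) with m(α_i) = c_i for every i, so c is indeed a codeword.


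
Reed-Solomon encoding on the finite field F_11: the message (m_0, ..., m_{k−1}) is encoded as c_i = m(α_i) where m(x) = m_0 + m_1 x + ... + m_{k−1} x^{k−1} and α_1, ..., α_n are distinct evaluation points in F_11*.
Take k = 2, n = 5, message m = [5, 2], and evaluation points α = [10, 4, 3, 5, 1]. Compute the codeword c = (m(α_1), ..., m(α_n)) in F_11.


c = [3, 2, 0, 4, 7]

Message polynomial: m(x) = 5 + 2·x (mod 11).
For each evaluation point α_i, compute m(α_i) mod 11:
  α_1 = 10: Horner steps 2 → 3, so m(10) = 3.
  α_2 = 4: Horner steps 2 → 2, so m(4) = 2.
  α_3 = 3: Horner steps 2 → 0, so m(3) = 0.
  α_4 = 5: Horner steps 2 → 4, so m(5) = 4.
  α_5 = 1: Horner steps 2 → 7, so m(1) = 7.
Codeword c = [3, 2, 0, 4, 7] ∈ F_11^5.


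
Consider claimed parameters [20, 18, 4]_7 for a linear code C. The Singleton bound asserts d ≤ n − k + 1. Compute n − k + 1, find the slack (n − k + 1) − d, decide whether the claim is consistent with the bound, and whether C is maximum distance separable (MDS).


Singleton RHS = n − k + 1 = 3, slack = -1, bound violated (no such code; not MDS).

Singleton bound: d ≤ n − k + 1.
Here n = 20, k = 18, so n − k + 1 = 3.
Given d = 4, check d ≤ 3: NO.
Slack = (n − k + 1) − d = -1.
The slack is negative: d = 4 exceeds n − k + 1 = 3 by 1, so the Singleton bound is violated and no linear [20, 18, 4]_7 code can exist. In particular it is not MDS (MDS requires d = n − k + 1 exactly).
Description: the claimed parameters are [20, 18, 4]_7; such a code would be impossible (violates the Singleton bound).


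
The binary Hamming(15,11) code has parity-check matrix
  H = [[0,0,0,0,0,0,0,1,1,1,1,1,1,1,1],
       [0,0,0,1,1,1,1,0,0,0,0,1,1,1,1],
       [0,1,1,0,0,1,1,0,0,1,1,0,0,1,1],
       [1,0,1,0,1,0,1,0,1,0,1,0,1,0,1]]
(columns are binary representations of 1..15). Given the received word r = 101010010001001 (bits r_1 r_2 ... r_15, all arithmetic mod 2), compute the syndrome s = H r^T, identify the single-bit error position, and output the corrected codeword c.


s = (1, 1, 0, 0)^T, error position = 12, corrected codeword c = 101010010000001

Compute s = H r^T mod 2 one row at a time:
  s_1 = 1 + 0 + 0 + 0 + 1 + 0 + 0 + 1 = 3 ≡ 1 (mod 2).
  s_2 = 0 + 1 + 0 + 0 + 1 + 0 + 0 + 1 = 3 ≡ 1 (mod 2).
  s_3 = 0 + 1 + 0 + 0 + 0 + 0 + 0 + 1 = 2 ≡ 0 (mod 2).
  s_4 = 1 + 1 + 1 + 0 + 0 + 0 + 0 + 1 = 4 ≡ 0 (mod 2).
s = (1, 1, 0, 0)^T — this equals column 12 of H (binary 1100), so error is at position 12.
Correct: flip bit 12 of r = 101010010001001 to get c = 101010010000001.


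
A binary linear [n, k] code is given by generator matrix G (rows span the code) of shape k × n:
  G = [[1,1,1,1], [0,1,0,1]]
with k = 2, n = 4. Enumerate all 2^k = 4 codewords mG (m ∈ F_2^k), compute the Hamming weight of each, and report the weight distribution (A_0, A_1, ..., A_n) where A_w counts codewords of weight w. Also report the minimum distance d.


Weight distribution: A_0 = 1, A_2 = 2, A_4 = 1. Minimum distance d = 2.

Enumerate all 2^2 = 4 messages m ∈ F_2^2.
For each, compute codeword c = mG in F_2^4, then tally its weight.
  m = 00 → c = 0000, weight = 0.
  m = 10 → c = 1111, weight = 4.
  m = 01 → c = 0101, weight = 2.
  m = 11 → c = 1010, weight = 2.
Tally weights:
  weight 0: 1 codewords.
  weight 2: 2 codewords.
  weight 4: 1 codewords.
Minimum distance d = smallest w > 0 with A_w > 0 = 2.
Sanity: Σ A_w = 4 = 2^2 = 4 ✓.


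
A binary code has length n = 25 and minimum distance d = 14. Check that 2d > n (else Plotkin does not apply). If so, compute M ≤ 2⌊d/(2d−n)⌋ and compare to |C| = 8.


Plotkin bound M ≤ 8; given |C| = 8 ≤ bound (satisfied).

Check applicability: 2d = 28, n = 25.
2d − n = 3 > 0, so Plotkin applies.
Compute d/(2d−n) = 14/3 ≈ 4.6667.
⌊d/(2d−n)⌋ = 4.
Plotkin bound: M ≤ 2·4 = 8.
Given |C| = 8, check: satisfied.
This |C| is at the Plotkin bound.


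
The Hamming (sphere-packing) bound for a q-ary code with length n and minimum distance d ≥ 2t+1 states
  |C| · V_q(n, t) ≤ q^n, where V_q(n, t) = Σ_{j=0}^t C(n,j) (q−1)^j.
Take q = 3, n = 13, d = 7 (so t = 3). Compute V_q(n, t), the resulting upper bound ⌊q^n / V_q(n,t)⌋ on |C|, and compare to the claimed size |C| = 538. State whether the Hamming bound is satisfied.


V_q(n, t) = 2627, q^n = 1594323, Hamming bound = 606, |C| = 538 ≤ bound (satisfied).

Step 1: Compute V_q(n, t) = Σ_{j=0}^3 C(n, j) (q−1)^j.
  j = 0: C(13,0)·(2)^0 = 1·1 = 1.
  j = 1: C(13,1)·(2)^1 = 13·2 = 26.
  j = 2: C(13,2)·(2)^2 = 78·4 = 312.
  j = 3: C(13,3)·(2)^3 = 286·8 = 2288.
  V_q(n, t) = 1 + 26 + 312 + 2288 = 2627.
Step 2: q^n = 3^13 = 1594323.
Step 3: Hamming bound ⌊q^n / V_q(n,t)⌋ = ⌊1594323/2627⌋ = 606.
Step 4: Compare |C| = 538 to 606: satisfied.
The claimed |C| lies below the Hamming bound.
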